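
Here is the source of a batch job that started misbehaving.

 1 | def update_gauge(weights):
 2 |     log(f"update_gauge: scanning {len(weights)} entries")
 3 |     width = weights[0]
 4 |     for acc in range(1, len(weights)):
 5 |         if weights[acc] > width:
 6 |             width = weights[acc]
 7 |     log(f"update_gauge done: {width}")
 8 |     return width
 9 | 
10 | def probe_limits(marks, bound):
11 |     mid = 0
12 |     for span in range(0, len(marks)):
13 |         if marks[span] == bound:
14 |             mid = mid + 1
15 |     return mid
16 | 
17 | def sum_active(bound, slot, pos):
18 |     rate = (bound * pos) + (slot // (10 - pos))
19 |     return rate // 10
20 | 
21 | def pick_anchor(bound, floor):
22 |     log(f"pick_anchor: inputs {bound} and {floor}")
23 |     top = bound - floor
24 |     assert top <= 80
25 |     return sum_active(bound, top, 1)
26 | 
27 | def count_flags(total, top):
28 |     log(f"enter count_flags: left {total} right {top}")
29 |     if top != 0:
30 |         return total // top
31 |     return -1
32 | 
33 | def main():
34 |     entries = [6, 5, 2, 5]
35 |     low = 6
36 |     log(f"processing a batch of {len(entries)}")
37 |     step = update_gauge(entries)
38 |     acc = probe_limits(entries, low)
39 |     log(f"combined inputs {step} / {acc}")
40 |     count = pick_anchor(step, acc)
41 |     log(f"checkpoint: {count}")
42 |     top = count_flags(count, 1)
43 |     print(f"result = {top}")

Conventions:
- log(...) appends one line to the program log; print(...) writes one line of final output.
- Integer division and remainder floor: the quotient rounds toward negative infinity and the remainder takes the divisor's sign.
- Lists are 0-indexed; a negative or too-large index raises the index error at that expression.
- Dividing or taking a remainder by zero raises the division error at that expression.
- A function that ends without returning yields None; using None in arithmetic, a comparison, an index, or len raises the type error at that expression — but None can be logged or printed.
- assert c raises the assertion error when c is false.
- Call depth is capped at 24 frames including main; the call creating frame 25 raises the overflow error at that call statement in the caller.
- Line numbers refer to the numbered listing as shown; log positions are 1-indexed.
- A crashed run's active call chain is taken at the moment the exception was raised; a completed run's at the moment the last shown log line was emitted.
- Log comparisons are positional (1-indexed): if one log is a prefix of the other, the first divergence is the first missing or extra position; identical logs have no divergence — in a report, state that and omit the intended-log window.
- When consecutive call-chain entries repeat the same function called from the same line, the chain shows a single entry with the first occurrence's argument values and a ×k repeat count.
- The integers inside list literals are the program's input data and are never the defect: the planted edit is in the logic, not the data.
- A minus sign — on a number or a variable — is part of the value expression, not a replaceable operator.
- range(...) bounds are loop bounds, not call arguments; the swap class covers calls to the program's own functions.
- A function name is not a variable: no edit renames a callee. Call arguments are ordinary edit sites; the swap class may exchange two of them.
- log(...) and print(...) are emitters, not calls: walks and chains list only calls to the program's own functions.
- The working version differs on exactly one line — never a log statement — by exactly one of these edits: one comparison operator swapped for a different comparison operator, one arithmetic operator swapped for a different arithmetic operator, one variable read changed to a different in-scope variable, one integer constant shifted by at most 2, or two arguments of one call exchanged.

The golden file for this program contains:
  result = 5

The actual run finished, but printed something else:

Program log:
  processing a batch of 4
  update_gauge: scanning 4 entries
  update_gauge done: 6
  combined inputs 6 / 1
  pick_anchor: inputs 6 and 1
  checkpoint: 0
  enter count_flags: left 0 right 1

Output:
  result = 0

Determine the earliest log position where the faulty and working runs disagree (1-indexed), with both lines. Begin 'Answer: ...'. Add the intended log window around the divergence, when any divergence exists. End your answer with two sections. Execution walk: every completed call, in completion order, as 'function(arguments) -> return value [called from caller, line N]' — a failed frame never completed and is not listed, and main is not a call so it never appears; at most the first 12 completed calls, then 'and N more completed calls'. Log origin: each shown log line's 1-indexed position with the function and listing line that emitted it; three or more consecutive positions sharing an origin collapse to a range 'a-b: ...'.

Answer: position 6; shown 'checkpoint: 0' vs intended 'checkpoint: 5'.
Intended log window:
  4: combined inputs 6 / 1
  5: pick_anchor: inputs 6 and 1
  6: checkpoint: 5
  7: enter count_flags: left 5 right 1
Execution walk:
  update_gauge([6, 5, 2, 5]) -> 6  [called from main, line 37]
  probe_limits([6, 5, 2, 5], 6) -> 1  [called from main, line 38]
  sum_active(6, 5, 1) -> 0  [called from pick_anchor, line 25]
  pick_anchor(6, 1) -> 0  [called from main, line 40]
  count_flags(0, 1) -> 0  [called from main, line 42]
Log origins:
  1: logged in main at line 36
  2: logged in update_gauge at line 2
  3: logged in update_gauge at line 7
  4: logged in main at line 39
  5: logged in pick_anchor at line 22
  6: logged in main at line 41
  7: logged in count_flags at line 28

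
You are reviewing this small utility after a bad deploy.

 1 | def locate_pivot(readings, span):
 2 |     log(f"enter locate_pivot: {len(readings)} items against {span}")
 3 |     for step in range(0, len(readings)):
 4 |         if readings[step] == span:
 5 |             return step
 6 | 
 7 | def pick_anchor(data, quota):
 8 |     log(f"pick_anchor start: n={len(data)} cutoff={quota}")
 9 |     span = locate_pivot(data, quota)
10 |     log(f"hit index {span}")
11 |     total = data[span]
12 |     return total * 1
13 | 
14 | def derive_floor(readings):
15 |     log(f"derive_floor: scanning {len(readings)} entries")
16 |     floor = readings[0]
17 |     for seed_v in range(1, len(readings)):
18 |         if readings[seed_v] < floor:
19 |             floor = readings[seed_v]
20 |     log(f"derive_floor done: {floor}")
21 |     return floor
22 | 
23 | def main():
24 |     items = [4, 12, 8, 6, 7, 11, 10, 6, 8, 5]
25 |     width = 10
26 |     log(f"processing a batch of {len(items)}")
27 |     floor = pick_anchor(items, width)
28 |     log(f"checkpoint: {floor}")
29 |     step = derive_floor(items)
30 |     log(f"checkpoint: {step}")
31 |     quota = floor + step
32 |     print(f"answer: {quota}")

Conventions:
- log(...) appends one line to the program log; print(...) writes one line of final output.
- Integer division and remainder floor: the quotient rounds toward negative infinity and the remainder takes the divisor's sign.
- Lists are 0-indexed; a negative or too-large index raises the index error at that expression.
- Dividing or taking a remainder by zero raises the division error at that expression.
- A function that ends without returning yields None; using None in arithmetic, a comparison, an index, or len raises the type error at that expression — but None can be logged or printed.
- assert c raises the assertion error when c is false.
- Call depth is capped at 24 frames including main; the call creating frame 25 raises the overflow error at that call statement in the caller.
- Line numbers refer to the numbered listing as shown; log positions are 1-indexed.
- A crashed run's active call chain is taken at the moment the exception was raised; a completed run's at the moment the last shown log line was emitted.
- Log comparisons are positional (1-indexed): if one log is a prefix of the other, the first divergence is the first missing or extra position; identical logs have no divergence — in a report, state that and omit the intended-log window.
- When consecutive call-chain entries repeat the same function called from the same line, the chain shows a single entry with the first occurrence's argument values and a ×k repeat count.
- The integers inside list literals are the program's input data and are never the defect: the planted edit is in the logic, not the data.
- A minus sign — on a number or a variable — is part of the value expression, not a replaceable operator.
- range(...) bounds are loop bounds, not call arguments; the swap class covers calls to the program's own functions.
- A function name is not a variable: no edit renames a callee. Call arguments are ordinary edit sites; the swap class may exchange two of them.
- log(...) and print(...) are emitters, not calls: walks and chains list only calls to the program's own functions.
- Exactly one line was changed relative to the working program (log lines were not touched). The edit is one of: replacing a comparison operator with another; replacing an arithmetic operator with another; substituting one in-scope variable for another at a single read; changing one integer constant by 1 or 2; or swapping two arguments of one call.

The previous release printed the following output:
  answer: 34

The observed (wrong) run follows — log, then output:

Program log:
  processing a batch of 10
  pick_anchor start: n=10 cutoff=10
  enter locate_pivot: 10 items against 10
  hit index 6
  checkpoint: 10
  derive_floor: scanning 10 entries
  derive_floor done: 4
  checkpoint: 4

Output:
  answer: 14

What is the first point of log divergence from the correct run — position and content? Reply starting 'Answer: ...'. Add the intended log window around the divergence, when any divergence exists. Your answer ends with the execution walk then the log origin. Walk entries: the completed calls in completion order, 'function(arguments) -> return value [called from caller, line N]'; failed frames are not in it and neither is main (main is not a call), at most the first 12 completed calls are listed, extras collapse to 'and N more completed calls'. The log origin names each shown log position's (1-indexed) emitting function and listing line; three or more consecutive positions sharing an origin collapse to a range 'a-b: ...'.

Answer: position 5; shown 'checkpoint: 10' vs intended 'checkpoint: 30'.
Intended log window:
  3: enter locate_pivot: 10 items against 10
  4: hit index 6
  5: checkpoint: 30
  6: derive_floor: scanning 10 entries
Execution walk:
  locate_pivot([4, 12, 8, 6, 7, 11, 10, 6, 8, 5], 10) -> 6  [called from pick_anchor, line 9]
  pick_anchor([4, 12, 8, 6, 7, 11, 10, 6, 8, 5], 10) -> 10  [called from main, line 27]
  derive_floor([4, 12, 8, 6, 7, 11, 10, 6, 8, 5]) -> 4  [called from main, line 29]
Log origin:
  1: emitted by main (line 26)
  2: emitted by pick_anchor (line 8)
  3: emitted by locate_pivot (line 2)
  4: emitted by pick_anchor (line 10)
  5: emitted by main (line 28)
  6: emitted by derive_floor (line 15)
  7: emitted by derive_floor (line 20)
  8: emitted by main (line 30)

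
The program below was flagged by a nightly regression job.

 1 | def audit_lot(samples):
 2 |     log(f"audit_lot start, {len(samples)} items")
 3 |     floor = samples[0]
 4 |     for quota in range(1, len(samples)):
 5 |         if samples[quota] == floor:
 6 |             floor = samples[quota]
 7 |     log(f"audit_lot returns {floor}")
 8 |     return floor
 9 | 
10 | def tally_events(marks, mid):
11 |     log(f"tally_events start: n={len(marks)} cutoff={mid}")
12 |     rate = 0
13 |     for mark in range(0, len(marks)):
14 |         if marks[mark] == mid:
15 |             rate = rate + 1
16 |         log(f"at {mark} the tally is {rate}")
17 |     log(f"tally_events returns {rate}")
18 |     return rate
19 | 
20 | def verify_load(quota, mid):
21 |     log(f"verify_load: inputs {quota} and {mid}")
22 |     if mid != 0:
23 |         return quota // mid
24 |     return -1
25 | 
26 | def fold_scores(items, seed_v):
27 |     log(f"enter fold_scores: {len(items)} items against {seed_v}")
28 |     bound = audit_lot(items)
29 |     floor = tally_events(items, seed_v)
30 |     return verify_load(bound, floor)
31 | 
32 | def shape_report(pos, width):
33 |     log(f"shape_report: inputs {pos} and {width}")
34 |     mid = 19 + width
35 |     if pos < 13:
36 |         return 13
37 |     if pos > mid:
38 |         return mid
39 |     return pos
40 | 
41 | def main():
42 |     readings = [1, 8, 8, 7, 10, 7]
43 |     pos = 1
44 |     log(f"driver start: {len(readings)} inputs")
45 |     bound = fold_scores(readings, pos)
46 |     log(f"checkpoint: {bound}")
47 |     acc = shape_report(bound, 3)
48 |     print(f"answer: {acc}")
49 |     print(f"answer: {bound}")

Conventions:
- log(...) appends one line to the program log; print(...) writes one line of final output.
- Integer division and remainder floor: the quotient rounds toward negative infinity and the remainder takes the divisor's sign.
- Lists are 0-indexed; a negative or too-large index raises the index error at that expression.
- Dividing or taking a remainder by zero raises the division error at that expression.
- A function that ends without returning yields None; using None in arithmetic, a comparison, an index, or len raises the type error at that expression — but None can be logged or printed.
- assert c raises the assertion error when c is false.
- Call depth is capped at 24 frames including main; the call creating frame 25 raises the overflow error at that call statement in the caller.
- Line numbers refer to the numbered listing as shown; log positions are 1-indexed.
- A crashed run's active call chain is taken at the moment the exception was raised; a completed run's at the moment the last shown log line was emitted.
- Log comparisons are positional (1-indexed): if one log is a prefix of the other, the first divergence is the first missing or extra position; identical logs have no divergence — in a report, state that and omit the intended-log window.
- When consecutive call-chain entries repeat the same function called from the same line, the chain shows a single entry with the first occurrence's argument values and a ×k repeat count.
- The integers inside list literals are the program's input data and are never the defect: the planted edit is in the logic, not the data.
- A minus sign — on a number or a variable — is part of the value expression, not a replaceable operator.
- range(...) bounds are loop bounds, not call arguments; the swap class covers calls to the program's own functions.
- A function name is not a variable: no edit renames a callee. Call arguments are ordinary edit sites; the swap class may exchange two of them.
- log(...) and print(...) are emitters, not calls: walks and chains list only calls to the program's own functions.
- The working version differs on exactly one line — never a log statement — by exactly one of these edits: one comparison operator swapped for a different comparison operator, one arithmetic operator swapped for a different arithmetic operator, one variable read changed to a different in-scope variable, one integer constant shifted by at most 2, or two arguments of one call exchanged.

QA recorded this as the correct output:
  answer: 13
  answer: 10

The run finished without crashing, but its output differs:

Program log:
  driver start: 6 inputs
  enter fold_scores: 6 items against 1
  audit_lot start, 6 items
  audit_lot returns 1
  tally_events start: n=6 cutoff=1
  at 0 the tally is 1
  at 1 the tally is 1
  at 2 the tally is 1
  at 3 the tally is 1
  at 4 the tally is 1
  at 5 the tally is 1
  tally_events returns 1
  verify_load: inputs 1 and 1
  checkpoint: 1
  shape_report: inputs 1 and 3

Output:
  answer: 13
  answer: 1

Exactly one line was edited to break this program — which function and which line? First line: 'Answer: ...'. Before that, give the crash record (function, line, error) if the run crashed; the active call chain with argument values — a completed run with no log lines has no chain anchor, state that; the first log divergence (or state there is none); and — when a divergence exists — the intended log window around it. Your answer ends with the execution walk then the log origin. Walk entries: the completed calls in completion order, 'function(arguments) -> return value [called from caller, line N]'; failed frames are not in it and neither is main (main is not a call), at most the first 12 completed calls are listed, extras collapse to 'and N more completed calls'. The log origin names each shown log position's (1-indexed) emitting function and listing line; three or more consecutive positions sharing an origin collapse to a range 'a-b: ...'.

Answer: the defect is in audit_lot at line 5.
Core observation: The log first diverges at position 4: the faulty run prints 'audit_lot returns 1' where the working version prints 'audit_lot returns 10'.
Call chain: main -> shape_report(1, 3) (called at line 47).
First divergence: position 4 — the shown line 'audit_lot returns 1' should read 'audit_lot returns 10'.
Intended log window:
  2: enter fold_scores: 6 items against 1
  3: audit_lot start, 6 items
  4: audit_lot returns 10
  5: tally_events start: n=6 cutoff=1
Execution walk:
  audit_lot([1, 8, 8, 7, 10, 7]) -> 1  [called from fold_scores, line 28]
  tally_events([1, 8, 8, 7, 10, 7], 1) -> 1  [called from fold_scores, line 29]
  verify_load(1, 1) -> 1  [called from fold_scores, line 30]
  fold_scores([1, 8, 8, 7, 10, 7], 1) -> 1  [called from main, line 45]
  shape_report(1, 3) -> 13  [called from main, line 47]
Origin of each log line:
  1: logged in main at line 44
  2: logged in fold_scores at line 27
  3: logged in audit_lot at line 2
  4: logged in audit_lot at line 7
  5: logged in tally_events at line 11
  6-11: logged in tally_events at line 16
  12: logged in tally_events at line 17
  13: logged in verify_load at line 21
  14: logged in main at line 46
  15: logged in shape_report at line 33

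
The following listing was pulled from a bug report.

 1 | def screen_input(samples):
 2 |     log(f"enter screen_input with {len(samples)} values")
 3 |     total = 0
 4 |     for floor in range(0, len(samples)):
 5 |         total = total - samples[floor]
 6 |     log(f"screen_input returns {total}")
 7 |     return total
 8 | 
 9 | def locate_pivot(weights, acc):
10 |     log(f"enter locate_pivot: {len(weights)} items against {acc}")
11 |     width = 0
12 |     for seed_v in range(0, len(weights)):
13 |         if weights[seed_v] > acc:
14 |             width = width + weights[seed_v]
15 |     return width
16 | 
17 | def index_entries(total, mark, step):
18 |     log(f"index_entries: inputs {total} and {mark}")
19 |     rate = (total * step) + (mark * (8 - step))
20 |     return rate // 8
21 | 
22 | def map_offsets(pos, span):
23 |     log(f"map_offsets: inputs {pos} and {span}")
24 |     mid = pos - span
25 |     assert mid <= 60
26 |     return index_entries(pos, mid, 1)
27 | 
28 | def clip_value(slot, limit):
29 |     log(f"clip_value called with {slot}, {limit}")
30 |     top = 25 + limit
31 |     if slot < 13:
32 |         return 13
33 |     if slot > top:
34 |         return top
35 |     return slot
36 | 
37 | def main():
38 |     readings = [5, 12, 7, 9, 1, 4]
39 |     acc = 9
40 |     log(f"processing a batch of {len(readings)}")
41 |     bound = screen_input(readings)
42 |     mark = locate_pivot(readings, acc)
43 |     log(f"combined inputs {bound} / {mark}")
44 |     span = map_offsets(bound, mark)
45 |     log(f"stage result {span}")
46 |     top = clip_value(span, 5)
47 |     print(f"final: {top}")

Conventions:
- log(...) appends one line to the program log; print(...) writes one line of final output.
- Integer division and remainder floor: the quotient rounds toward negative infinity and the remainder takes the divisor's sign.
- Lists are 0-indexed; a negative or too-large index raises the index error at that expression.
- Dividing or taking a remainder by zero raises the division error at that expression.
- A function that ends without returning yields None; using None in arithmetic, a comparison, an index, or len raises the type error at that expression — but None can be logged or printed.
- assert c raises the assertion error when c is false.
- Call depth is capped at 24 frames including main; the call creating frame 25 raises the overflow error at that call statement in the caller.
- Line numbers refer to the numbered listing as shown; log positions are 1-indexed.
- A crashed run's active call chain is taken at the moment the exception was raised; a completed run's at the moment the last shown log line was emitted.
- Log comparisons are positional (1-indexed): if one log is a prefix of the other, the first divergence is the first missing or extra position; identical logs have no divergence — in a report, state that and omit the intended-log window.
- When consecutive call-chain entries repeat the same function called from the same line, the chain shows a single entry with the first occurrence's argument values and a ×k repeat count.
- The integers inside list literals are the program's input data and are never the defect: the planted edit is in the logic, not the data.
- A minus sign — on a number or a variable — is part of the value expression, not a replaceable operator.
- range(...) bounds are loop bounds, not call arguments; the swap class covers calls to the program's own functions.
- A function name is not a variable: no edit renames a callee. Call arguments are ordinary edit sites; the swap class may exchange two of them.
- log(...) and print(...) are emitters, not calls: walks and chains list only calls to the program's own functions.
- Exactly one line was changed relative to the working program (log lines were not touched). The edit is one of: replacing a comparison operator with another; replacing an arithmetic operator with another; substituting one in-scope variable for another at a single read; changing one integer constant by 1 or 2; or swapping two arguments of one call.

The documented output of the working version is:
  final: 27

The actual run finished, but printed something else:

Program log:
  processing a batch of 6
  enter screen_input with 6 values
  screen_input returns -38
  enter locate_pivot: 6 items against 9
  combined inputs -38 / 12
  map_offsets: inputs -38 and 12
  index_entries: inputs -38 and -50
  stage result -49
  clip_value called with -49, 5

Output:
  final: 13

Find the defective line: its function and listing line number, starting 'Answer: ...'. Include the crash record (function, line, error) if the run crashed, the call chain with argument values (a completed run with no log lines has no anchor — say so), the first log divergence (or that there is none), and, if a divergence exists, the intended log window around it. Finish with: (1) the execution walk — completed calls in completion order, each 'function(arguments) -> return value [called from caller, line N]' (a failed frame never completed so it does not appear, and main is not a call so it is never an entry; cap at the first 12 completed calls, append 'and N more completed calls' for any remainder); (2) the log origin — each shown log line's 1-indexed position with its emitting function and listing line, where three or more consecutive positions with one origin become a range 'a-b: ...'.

Answer: the defect is in screen_input at line 5.
The tell: Log line 3 is where behavior first shows: 'screen_input returns -38' appears instead of 'screen_input returns 38'.
Call chain: main -> clip_value(-49, 5) (called at line 46).
First divergence: at position 3 the run shows 'screen_input returns -38' where the working version logs 'screen_input returns 38'.
Intended log window:
  1: processing a batch of 6
  2: enter screen_input with 6 values
  3: screen_input returns 38
  4: enter locate_pivot: 6 items against 9
Execution walk:
  screen_input([5, 12, 7, 9, 1, 4]) -> -38  [called from main, line 41]
  locate_pivot([5, 12, 7, 9, 1, 4], 9) -> 12  [called from main, line 42]
  index_entries(-38, -50, 1) -> -49  [called from map_offsets, line 26]
  map_offsets(-38, 12) -> -49  [called from main, line 44]
  clip_value(-49, 5) -> 13  [called from main, line 46]
Log origins:
  1: from main, line 40
  2: from screen_input, line 2
  3: from screen_input, line 6
  4: from locate_pivot, line 10
  5: from main, line 43
  6: from map_offsets, line 23
  7: from index_entries, line 18
  8: from main, line 45
  9: from clip_value, line 29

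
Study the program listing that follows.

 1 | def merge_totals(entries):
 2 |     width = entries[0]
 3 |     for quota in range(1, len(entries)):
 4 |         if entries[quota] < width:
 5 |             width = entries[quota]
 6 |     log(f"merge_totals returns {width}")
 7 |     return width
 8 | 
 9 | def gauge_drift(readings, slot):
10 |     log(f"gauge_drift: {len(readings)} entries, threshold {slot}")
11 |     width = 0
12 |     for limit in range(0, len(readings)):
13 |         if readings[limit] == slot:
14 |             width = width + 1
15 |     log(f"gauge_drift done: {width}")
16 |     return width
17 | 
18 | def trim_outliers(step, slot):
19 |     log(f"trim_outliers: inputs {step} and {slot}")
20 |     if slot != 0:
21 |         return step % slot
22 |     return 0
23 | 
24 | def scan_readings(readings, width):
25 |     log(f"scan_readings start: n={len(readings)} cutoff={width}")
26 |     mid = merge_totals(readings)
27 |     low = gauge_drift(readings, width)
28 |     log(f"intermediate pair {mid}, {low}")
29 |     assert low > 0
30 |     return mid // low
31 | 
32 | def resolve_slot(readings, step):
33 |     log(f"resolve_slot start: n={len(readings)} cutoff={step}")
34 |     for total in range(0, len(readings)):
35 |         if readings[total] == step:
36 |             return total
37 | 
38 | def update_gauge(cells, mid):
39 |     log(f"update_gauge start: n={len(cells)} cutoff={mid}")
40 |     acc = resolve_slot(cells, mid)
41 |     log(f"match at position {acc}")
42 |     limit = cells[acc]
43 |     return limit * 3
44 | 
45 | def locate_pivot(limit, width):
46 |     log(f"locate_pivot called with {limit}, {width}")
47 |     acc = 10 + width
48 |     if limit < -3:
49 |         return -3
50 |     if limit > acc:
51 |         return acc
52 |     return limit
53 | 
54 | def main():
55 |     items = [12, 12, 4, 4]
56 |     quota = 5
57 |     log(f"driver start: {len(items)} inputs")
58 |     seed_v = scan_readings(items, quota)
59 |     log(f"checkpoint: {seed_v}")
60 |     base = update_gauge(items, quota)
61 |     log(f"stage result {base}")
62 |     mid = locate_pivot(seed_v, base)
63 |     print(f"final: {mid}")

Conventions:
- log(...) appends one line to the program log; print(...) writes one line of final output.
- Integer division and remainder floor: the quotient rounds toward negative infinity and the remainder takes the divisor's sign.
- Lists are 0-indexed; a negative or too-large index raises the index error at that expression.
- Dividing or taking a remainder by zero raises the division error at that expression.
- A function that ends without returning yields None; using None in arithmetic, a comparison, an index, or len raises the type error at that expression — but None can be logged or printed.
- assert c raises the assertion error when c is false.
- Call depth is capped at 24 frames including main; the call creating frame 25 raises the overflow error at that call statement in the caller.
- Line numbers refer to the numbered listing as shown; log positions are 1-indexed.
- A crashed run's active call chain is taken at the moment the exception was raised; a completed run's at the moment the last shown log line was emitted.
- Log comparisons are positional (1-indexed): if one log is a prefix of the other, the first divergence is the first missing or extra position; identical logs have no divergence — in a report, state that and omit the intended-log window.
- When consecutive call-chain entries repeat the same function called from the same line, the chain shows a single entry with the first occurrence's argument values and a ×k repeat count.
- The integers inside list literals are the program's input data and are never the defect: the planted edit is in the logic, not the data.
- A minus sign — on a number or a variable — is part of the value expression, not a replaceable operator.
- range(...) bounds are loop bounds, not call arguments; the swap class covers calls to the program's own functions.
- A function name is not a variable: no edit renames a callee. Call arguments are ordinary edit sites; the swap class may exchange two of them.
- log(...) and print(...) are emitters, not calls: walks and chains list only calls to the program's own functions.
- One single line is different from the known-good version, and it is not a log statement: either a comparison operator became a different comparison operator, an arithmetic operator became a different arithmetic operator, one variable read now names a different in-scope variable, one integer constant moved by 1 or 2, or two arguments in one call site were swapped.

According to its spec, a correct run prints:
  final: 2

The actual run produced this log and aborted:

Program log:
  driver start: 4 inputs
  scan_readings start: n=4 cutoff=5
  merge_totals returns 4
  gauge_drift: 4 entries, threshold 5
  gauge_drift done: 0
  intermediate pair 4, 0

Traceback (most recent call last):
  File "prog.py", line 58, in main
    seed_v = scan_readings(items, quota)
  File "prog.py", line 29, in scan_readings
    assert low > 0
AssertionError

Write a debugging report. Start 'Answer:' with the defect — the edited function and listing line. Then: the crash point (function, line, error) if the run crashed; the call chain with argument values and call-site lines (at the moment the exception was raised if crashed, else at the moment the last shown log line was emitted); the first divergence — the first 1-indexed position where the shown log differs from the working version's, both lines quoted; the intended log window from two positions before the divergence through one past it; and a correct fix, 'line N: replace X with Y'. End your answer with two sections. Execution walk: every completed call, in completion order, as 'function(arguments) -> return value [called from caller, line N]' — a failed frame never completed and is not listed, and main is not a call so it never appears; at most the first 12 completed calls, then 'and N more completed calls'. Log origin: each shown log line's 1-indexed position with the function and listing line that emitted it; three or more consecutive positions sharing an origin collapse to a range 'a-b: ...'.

Answer: the defect is in main at line 56.
The tell: Log line 2 is where behavior first shows: 'scan_readings start: n=4 cutoff=5' appears instead of 'scan_readings start: n=4 cutoff=4'.
Crash: scan_readings, line 29, AssertionError.
Call chain: main -> scan_readings([12, 12, 4, 4], 5) (called at line 58).
First divergence: position 2 — the shown line 'scan_readings start: n=4 cutoff=5' should read 'scan_readings start: n=4 cutoff=4'.
Intended log window:
  1: driver start: 4 inputs
  2: scan_readings start: n=4 cutoff=4
  3: merge_totals returns 4
Execution walk:
  merge_totals([12, 12, 4, 4]) -> 4  [called from scan_readings, line 26]
  gauge_drift([12, 12, 4, 4], 5) -> 0  [called from scan_readings, line 27]
Log line origins:
  1: emitted by main (line 57)
  2: emitted by scan_readings (line 25)
  3: emitted by merge_totals (line 6)
  4: emitted by gauge_drift (line 10)
  5: emitted by gauge_drift (line 15)
  6: emitted by scan_readings (line 28)
A correct fix: line 56: replace `5` with `4`.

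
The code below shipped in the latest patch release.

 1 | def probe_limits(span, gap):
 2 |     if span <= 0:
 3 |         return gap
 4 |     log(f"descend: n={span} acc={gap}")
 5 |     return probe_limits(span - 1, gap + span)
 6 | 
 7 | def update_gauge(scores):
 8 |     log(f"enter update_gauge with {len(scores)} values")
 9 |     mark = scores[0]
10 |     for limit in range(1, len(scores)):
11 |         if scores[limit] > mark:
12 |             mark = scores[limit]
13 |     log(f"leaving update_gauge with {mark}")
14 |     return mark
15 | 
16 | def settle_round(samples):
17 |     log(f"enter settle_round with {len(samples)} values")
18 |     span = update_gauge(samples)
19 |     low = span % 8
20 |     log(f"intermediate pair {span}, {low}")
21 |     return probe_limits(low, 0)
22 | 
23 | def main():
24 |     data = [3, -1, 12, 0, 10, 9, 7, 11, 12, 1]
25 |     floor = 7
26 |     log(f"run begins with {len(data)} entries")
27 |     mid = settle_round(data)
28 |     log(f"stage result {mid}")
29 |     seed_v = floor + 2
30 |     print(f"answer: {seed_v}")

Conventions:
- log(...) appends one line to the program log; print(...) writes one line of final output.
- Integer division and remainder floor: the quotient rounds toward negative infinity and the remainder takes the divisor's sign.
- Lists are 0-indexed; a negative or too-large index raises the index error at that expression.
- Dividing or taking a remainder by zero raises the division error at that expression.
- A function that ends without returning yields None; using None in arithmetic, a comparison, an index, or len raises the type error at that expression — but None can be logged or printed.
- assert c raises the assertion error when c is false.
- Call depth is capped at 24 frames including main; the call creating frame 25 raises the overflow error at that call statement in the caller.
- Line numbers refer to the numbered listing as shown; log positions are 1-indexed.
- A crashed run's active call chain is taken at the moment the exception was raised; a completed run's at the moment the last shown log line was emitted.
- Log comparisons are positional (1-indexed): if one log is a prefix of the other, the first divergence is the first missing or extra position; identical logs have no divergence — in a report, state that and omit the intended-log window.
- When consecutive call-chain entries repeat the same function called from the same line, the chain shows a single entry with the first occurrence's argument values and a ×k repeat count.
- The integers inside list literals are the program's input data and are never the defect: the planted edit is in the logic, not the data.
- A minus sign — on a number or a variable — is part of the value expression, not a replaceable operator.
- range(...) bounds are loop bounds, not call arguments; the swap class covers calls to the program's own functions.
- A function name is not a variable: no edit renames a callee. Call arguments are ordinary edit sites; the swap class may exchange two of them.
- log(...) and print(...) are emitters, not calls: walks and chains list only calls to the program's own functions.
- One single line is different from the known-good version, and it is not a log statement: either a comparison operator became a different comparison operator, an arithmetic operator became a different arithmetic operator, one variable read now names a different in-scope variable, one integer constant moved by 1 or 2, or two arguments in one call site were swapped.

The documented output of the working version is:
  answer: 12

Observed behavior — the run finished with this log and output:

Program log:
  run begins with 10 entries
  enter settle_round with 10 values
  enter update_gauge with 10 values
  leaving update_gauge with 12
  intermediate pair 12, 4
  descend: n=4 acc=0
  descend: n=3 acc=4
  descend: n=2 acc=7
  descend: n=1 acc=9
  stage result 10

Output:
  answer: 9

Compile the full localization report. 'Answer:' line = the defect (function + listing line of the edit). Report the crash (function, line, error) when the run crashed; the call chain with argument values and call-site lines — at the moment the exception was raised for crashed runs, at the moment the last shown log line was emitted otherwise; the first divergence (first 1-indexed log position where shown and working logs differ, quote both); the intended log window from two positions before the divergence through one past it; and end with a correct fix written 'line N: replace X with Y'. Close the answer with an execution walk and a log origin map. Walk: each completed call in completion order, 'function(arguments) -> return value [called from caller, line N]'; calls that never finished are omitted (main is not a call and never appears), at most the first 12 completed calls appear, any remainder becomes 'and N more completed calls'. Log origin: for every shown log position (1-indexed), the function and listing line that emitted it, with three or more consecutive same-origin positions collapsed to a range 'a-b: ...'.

Answer: the defect is in main at line 29.
Key observation: Every logged value matches the working version; the printed result is what differs.
Call chain: main.
First divergence: none (the log streams are identical).
Execution walk:
  update_gauge([3, -1, 12, 0, 10, 9, 7, 11, 12, 1]) -> 12  [called from settle_round, line 18]
  probe_limits(0, 10) -> 10  [called from probe_limits, line 5]
  probe_limits(1, 9) -> 10  [called from probe_limits, line 5]
  probe_limits(2, 7) -> 10  [called from probe_limits, line 5]
  probe_limits(3, 4) -> 10  [called from probe_limits, line 5]
  probe_limits(4, 0) -> 10  [called from settle_round, line 21]
  settle_round([3, -1, 12, 0, 10, 9, 7, 11, 12, 1]) -> 10  [called from main, line 27]
Origin of each log line:
  1: from main, line 26
  2: from settle_round, line 17
  3: from update_gauge, line 8
  4: from update_gauge, line 13
  5: from settle_round, line 20
  6-9: from probe_limits, line 4
  10: from main, line 28
A correct fix: line 29: replace `floor` with `mid`.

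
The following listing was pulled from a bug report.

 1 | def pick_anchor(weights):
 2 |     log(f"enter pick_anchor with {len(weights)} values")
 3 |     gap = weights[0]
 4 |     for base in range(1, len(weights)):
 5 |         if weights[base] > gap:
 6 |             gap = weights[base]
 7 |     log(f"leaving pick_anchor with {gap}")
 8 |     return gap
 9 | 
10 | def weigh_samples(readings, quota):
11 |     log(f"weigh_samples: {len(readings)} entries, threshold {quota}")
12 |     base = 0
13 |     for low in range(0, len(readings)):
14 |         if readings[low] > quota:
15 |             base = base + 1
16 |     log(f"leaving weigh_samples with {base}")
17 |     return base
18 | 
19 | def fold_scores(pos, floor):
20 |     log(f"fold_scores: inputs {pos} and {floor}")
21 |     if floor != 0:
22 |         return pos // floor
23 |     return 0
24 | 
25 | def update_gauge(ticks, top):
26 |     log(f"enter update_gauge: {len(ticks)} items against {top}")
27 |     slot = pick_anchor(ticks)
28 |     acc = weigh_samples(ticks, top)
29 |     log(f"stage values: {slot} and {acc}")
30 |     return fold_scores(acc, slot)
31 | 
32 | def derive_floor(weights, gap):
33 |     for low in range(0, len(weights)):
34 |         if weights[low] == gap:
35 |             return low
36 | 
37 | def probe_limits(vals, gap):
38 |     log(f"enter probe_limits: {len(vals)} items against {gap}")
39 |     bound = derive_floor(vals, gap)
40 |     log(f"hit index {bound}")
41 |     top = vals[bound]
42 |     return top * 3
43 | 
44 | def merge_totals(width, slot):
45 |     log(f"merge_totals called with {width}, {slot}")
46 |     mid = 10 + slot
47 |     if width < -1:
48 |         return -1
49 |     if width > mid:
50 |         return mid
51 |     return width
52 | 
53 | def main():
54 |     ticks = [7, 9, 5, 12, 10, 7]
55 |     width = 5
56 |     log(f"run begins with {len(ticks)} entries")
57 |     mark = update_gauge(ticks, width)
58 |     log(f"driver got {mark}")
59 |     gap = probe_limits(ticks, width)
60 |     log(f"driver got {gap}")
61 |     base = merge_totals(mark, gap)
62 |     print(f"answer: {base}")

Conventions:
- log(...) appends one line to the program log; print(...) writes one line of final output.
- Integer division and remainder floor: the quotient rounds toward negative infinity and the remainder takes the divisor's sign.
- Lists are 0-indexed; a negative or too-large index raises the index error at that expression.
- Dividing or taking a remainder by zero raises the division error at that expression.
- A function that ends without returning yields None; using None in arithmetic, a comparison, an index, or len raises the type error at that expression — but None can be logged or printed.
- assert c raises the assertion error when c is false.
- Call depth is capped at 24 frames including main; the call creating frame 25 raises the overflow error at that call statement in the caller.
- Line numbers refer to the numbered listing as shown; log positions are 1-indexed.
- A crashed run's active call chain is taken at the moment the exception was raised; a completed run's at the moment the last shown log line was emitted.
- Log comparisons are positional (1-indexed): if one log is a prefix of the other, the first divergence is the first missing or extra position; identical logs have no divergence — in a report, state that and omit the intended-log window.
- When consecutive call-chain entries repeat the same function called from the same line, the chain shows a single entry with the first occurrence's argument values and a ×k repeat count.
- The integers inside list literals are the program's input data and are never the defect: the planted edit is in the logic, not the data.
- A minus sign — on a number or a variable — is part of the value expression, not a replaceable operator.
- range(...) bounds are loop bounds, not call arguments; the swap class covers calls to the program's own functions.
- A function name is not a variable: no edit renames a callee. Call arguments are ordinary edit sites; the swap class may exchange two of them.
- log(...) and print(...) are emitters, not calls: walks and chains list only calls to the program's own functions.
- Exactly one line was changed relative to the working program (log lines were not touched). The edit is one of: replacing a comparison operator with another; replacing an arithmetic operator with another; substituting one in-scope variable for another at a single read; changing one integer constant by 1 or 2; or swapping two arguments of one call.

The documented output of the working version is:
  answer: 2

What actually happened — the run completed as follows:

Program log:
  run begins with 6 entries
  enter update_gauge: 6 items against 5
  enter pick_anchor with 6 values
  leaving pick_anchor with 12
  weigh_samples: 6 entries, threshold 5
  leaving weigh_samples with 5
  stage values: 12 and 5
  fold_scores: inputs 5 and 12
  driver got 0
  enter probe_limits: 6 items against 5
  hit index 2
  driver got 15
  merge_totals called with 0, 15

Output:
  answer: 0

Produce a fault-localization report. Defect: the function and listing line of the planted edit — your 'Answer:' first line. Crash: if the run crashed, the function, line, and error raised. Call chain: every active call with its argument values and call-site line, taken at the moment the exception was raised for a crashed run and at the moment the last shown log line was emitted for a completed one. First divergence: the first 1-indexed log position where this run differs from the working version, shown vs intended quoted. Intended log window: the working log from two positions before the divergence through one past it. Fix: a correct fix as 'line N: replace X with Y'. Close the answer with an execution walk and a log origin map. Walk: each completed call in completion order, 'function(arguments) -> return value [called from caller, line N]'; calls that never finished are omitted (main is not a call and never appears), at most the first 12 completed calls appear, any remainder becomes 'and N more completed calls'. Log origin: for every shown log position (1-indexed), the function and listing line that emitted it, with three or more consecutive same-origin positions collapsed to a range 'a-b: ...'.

Answer: the defect is in update_gauge at line 30.
Core observation: The log first diverges at position 8: the faulty run prints 'fold_scores: inputs 5 and 12' where the working version prints 'fold_scores: inputs 12 and 5'.
Call chain: main -> merge_totals(0, 15) (called at line 61).
First divergence: position 8; shown 'fold_scores: inputs 5 and 12' vs intended 'fold_scores: inputs 12 and 5'.
Intended log window:
  6: leaving weigh_samples with 5
  7: stage values: 12 and 5
  8: fold_scores: inputs 12 and 5
  9: driver got 2
Execution walk:
  pick_anchor([7, 9, 5, 12, 10, 7]) -> 12  [called from update_gauge, line 27]
  weigh_samples([7, 9, 5, 12, 10, 7], 5) -> 5  [called from update_gauge, line 28]
  fold_scores(5, 12) -> 0  [called from update_gauge, line 30]
  update_gauge([7, 9, 5, 12, 10, 7], 5) -> 0  [called from main, line 57]
  derive_floor([7, 9, 5, 12, 10, 7], 5) -> 2  [called from probe_limits, line 39]
  probe_limits([7, 9, 5, 12, 10, 7], 5) -> 15  [called from main, line 59]
  merge_totals(0, 15) -> 0  [called from main, line 61]
Log origin:
  1: logged in main at line 56
  2: logged in update_gauge at line 26
  3: logged in pick_anchor at line 2
  4: logged in pick_anchor at line 7
  5: logged in weigh_samples at line 11
  6: logged in weigh_samples at line 16
  7: logged in update_gauge at line 29
  8: logged in fold_scores at line 20
  9: logged in main at line 58
  10: logged in probe_limits at line 38
  11: logged in probe_limits at line 40
  12: logged in main at line 60
  13: logged in merge_totals at line 45
A correct fix: line 30: replace `fold_scores(acc, slot)` with `fold_scores(slot, acc)`.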